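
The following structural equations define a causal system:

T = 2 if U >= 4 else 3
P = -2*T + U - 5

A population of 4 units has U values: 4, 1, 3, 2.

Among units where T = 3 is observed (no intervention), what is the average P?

-9

Conditioning on T=3 selects the 3 unit(s) with U ∈ {1, 3, 2}. Their P values: -10, -8, -9. Mean = -9.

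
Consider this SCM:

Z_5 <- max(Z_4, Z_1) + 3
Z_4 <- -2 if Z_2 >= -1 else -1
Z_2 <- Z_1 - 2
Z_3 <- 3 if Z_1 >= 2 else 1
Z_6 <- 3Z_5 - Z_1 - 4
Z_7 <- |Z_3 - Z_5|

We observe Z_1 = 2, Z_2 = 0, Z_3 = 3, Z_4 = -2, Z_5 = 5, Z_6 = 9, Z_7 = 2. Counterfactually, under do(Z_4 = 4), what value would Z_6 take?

15

Under do(Z_4=4), the mechanism Z_4 <- -2 if Z_2 >= -1 else -1 is discarded; Z_4 is fixed at 4.
Z_5 = max(Z_4, Z_1) + 3  [with Z_4=4, Z_1=2]  = 7
Z_6 = 3Z_5 - Z_1 - 4  [with Z_5=7, Z_1=2]  = 15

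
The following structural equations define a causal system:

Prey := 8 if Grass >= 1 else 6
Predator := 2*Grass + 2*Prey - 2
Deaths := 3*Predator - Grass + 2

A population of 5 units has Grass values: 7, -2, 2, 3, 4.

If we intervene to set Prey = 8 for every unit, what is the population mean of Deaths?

The intervention sets Prey=8 in all 5 units regardless of Grass. Recomputing Deaths per unit gives 79, 34, 54, 59, 64; average 58.

58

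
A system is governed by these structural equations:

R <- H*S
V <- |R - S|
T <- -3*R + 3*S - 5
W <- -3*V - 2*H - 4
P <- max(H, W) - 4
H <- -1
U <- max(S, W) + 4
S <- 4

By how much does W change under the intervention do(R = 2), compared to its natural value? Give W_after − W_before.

18

do(R=2) replaces the equation R <- H*S with the constant R = 2.
V = |R - S|  [with R=2, S=4]  = 2
W = -3*V - 2*H - 4  [with V=2, H=-1]  = -8
Without intervention: R = H*S  [with H=-1, S=4]  = -4; V = |R - S|  [with R=-4, S=4]  = 8; W = -3*V - 2*H - 4  [with V=8, H=-1]  = -26.
Change = -8 − (-26) = 18.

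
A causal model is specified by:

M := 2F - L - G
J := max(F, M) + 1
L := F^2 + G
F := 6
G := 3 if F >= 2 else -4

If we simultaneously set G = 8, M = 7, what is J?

Setting G = 8, M = 7 by intervention discards those variables' equations.
J = max(F, M) + 1  [with F=6, M=7]  = 8

8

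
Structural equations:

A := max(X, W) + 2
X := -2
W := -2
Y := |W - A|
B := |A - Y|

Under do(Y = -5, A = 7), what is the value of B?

The joint intervention fixes Y = -5, A = 7, removing each variable's own equation.
B = |A - Y|  [with A=7, Y=-5]  = 12

12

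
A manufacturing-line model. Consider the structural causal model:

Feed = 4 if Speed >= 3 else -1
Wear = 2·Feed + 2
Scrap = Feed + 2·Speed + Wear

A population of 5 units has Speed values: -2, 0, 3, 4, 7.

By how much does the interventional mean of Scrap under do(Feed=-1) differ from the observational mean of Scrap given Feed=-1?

6.8

Every unit gets Feed=-1 under the intervention. Scrap values become -5, -1, 5, 7, 13; E[Scrap|do(Feed=-1)] = 3.8.
Conditioning on Feed=-1 selects the 2 unit(s) with Speed ∈ {-2, 0}. Their Scrap values: -5, -1. Mean = -3.
Difference = 3.8 − (-3) = 6.8.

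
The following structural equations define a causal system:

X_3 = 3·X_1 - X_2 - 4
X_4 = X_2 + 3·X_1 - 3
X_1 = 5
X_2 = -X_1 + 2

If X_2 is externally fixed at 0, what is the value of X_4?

12

Under do(X_2=0), the mechanism X_2 = -X_1 + 2 is discarded; X_2 is fixed at 0.
X_4 = X_2 + 3·X_1 - 3  [with X_2=0, X_1=5]  = 12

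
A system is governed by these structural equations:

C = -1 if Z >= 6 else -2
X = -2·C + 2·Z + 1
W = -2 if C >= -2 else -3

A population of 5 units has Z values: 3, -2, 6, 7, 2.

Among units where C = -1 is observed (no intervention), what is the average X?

16

Observing C=-1 restricts to units where C's equation naturally yields -1: Z ∈ {6, 7}. In that subpopulation X = 15, 17, mean 16.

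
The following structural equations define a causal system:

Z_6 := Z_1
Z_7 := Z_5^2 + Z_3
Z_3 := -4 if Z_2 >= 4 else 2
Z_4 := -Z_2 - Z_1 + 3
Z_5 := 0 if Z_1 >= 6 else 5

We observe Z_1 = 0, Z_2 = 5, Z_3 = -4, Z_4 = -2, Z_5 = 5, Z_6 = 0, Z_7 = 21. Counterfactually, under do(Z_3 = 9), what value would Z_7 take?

The intervention breaks the incoming arrows to Z_3: Z_3 := -4 if Z_2 >= 4 else 2 no longer applies, and Z_3 = 9.
Z_5 = 0 if Z_1 >= 6 else 5  [with Z_1=0]  = 5
Z_7 = Z_5^2 + Z_3  [with Z_5=5, Z_3=9]  = 34

34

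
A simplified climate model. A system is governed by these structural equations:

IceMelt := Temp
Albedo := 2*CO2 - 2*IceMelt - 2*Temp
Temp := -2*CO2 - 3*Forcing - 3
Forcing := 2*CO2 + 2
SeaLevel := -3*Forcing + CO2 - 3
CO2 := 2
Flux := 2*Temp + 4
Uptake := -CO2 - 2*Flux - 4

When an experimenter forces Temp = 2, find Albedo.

-4

do(Temp=2) replaces the equation Temp := -2*CO2 - 3*Forcing - 3 with the constant Temp = 2.
IceMelt = Temp  [with Temp=2]  = 2
Albedo = 2*CO2 - 2*IceMelt - 2*Temp  [with CO2=2, IceMelt=2, Temp=2]  = -4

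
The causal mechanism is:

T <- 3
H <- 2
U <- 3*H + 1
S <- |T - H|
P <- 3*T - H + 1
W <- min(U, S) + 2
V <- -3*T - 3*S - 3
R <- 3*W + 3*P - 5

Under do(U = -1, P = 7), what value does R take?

The joint intervention fixes U = -1, P = 7, removing each variable's own equation.
S = |T - H|  [with T=3, H=2]  = 1
W = min(U, S) + 2  [with U=-1, S=1]  = 1
R = 3*W + 3*P - 5  [with W=1, P=7]  = 19

19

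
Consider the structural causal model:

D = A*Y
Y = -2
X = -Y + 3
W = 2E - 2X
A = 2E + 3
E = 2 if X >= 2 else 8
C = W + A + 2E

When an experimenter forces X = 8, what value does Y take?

-2

Under do(X=8), the mechanism X = -Y + 3 is discarded; X is fixed at 8.
Y is not downstream of the intervention, so its value is determined by the original equations.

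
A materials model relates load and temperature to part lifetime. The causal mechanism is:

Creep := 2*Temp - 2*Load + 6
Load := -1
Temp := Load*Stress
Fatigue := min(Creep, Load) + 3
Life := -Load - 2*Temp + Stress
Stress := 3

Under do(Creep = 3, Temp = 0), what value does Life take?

The joint intervention fixes Creep = 3, Temp = 0, removing each variable's own equation.
Life = -Load - 2*Temp + Stress  [with Load=-1, Temp=0, Stress=3]  = 4

4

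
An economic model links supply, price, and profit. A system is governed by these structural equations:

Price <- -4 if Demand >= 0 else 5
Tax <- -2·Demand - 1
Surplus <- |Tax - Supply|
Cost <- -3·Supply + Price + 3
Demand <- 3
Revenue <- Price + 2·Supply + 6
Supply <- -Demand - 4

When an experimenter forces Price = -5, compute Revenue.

-13

do(Price=-5) replaces the equation Price <- -4 if Demand >= 0 else 5 with the constant Price = -5.
Supply = -Demand - 4  [with Demand=3]  = -7
Revenue = Price + 2·Supply + 6  [with Price=-5, Supply=-7]  = -13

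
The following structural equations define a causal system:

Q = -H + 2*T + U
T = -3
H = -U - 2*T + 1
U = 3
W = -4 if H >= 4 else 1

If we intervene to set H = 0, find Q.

The intervention breaks the incoming arrows to H: H = -U - 2*T + 1 no longer applies, and H = 0.
Q = -H + 2*T + U  [with H=0, T=-3, U=3]  = -3

-3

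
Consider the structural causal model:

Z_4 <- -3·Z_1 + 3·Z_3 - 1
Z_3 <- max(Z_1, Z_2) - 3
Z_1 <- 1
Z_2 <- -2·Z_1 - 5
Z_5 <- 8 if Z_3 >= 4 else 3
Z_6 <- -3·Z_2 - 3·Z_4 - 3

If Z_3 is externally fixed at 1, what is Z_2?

-7

Under do(Z_3=1), the mechanism Z_3 <- max(Z_1, Z_2) - 3 is discarded; Z_3 is fixed at 1.
Since Z_2 is not a descendant of the intervened variable, it is unaffected.
Z_2 = -2·Z_1 - 5  [with Z_1=1]  = -7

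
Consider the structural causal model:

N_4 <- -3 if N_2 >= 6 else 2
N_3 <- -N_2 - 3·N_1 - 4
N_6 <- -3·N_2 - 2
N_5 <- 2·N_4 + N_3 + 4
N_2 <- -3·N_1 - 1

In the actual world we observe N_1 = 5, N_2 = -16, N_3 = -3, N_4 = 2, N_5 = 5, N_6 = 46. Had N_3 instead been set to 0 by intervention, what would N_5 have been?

do(N_3=0) replaces the equation N_3 <- -N_2 - 3·N_1 - 4 with the constant N_3 = 0.
N_2 = -3·N_1 - 1  [with N_1=5]  = -16
N_4 = -3 if N_2 >= 6 else 2  [with N_2=-16]  = 2
N_5 = 2·N_4 + N_3 + 4  [with N_4=2, N_3=0]  = 8

8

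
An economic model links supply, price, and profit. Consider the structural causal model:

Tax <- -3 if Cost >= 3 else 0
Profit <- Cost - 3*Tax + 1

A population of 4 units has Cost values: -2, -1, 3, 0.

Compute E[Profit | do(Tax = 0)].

1

do(Tax=0) breaks Tax's dependence on Cost. With Tax=0 fixed, Profit across the units is -1, 0, 4, 1, mean 1.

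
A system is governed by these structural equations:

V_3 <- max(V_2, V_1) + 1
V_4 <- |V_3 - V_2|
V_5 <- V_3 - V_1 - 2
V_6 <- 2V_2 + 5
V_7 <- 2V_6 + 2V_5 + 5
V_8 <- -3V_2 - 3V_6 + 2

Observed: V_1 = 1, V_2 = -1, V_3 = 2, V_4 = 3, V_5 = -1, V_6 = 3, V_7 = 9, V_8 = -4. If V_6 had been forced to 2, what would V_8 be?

-1

Intervening sets V_6 = 2 and removes its equation (V_6 <- 2V_2 + 5).
V_8 = -3V_2 - 3V_6 + 2  [with V_2=-1, V_6=2]  = -1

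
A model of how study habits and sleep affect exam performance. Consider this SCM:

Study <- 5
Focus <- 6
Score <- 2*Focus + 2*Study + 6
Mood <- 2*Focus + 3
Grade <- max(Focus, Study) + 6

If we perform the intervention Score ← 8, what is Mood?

15

The intervention breaks the incoming arrows to Score: Score <- 2*Focus + 2*Study + 6 no longer applies, and Score = 8.
Mood is not downstream of the intervention, so its value is determined by the original equations.
Mood = 2*Focus + 3  [with Focus=6]  = 15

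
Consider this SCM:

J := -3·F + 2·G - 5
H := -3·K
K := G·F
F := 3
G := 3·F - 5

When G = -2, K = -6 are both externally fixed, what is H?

18

Setting G = -2, K = -6 by intervention discards those variables' equations.
H = -3·K  [with K=-6]  = 18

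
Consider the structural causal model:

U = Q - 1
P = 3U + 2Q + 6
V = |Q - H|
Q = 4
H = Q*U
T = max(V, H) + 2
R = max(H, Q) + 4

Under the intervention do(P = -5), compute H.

do(P=-5) replaces the equation P = 3U + 2Q + 6 with the constant P = -5.
H is not downstream of the intervention, so its value is determined by the original equations.
U = Q - 1  [with Q=4]  = 3
H = Q*U  [with Q=4, U=3]  = 12

12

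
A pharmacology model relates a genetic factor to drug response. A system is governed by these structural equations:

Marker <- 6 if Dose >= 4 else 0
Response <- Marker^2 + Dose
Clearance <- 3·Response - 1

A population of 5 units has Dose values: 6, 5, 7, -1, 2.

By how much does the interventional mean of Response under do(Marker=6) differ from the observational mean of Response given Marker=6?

The intervention sets Marker=6 in all 5 units regardless of Dose. Recomputing Response per unit gives 42, 41, 43, 35, 38; average 39.8.
Observing Marker=6 restricts to units where Marker's equation naturally yields 6: Dose ∈ {6, 5, 7}. In that subpopulation Response = 42, 41, 43, mean 42.
Difference = 39.8 − 42 = -2.2.

-2.2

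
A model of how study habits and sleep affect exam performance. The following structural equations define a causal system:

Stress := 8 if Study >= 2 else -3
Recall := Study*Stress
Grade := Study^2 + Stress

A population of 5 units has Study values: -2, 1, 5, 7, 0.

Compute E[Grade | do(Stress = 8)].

Under do(Stress=8), Stress's equation is replaced by Stress=8 for every unit. Per-unit Grade: 12, 9, 33, 57, 8. Mean = 23.8.

23.8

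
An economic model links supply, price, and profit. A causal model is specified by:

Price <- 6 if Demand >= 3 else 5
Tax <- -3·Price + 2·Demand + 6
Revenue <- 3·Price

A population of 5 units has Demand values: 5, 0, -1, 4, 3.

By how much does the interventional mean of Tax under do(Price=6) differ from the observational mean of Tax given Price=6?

Under do(Price=6), Price's equation is replaced by Price=6 for every unit. Per-unit Tax: -2, -12, -14, -4, -6. Mean = -7.6.
Observing Price=6 restricts to units where Price's equation naturally yields 6: Demand ∈ {5, 4, 3}. In that subpopulation Tax = -2, -4, -6, mean -4.
Difference = -7.6 − (-4) = -3.6.

-3.6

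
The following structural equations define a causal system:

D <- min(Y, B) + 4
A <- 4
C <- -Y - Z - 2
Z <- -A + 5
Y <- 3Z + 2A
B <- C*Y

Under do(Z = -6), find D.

Under do(Z=-6), the mechanism Z <- -A + 5 is discarded; Z is fixed at -6.
Y = 3Z + 2A  [with Z=-6, A=4]  = -10
C = -Y - Z - 2  [with Y=-10, Z=-6]  = 14
B = C*Y  [with C=14, Y=-10]  = -140
D = min(Y, B) + 4  [with Y=-10, B=-140]  = -136

-136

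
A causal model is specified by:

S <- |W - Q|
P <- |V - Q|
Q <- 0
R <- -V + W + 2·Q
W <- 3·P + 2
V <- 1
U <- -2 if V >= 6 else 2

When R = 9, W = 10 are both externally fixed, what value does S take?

Under do(R = 9, W = 10), each intervened variable's structural equation is replaced by its fixed value.
S = |W - Q|  [with W=10, Q=0]  = 10

10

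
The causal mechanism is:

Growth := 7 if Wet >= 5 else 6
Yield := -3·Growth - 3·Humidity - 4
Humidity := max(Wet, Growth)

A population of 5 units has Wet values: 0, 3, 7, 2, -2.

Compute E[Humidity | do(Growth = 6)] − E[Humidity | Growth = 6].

Under do(Growth=6), Growth's equation is replaced by Growth=6 for every unit. Per-unit Humidity: 6, 6, 7, 6, 6. Mean = 6.2.
Observing Growth=6 restricts to units where Growth's equation naturally yields 6: Wet ∈ {0, 3, 2, -2}. In that subpopulation Humidity = 6, 6, 6, 6, mean 6.
Difference = 6.2 − 6 = 0.2.

0.2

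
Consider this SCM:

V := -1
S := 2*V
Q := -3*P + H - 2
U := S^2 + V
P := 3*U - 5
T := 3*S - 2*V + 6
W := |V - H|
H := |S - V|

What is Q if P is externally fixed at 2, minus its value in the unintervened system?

Intervening sets P = 2 and removes its equation (P := 3*U - 5).
S = 2*V  [with V=-1]  = -2
H = |S - V|  [with S=-2, V=-1]  = 1
Q = -3*P + H - 2  [with P=2, H=1]  = -7
Without intervention: S = 2*V  [with V=-1]  = -2; H = |S - V|  [with S=-2, V=-1]  = 1; U = S^2 + V  [with S=-2, V=-1]  = 3; P = 3*U - 5  [with U=3]  = 4; Q = -3*P + H - 2  [with P=4, H=1]  = -13.
Change = -7 − (-13) = 6.

6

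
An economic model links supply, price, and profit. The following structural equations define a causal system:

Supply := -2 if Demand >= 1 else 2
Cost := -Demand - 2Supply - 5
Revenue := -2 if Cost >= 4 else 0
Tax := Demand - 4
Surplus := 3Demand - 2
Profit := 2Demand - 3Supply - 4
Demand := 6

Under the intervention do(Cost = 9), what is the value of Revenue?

-2

The intervention breaks the incoming arrows to Cost: Cost := -Demand - 2Supply - 5 no longer applies, and Cost = 9.
Revenue = -2 if Cost >= 4 else 0  [with Cost=9]  = -2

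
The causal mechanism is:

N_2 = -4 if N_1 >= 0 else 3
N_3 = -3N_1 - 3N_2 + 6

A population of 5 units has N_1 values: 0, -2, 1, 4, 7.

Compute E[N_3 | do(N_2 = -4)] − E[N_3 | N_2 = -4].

3

Under do(N_2=-4), N_2's equation is replaced by N_2=-4 for every unit. Per-unit N_3: 18, 24, 15, 6, -3. Mean = 12.
E[N_3|N_2=-4] averages over only the 4 units with N_2=-4 (N_1 = 0, 1, 4, 7): N_3 = 18, 15, 6, -3, mean 9.
Difference = 12 − 9 = 3.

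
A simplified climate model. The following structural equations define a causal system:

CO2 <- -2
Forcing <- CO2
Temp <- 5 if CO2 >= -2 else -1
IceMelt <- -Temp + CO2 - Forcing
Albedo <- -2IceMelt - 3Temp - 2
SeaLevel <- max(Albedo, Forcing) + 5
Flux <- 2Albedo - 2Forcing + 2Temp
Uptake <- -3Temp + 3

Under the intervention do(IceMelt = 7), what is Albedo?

Intervening sets IceMelt = 7 and removes its equation (IceMelt <- -Temp + CO2 - Forcing).
Temp = 5 if CO2 >= -2 else -1  [with CO2=-2]  = 5
Albedo = -2IceMelt - 3Temp - 2  [with IceMelt=7, Temp=5]  = -31

-31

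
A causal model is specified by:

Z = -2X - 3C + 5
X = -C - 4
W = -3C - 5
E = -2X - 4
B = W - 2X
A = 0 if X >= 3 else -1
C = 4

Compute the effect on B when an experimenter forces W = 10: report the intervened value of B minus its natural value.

27

Intervening sets W = 10 and removes its equation (W = -3C - 5).
X = -C - 4  [with C=4]  = -8
B = W - 2X  [with W=10, X=-8]  = 26
Without intervention: X = -C - 4  [with C=4]  = -8; W = -3C - 5  [with C=4]  = -17; B = W - 2X  [with W=-17, X=-8]  = -1.
Change = 26 − (-1) = 27.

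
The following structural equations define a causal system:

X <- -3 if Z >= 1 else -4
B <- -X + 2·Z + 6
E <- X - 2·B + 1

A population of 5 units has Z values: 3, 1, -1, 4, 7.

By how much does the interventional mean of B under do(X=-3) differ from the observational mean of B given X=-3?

-1.9

Every unit gets X=-3 under the intervention. B values become 15, 11, 7, 17, 23; E[B|do(X=-3)] = 14.6.
E[B|X=-3] averages over only the 4 units with X=-3 (Z = 3, 1, 4, 7): B = 15, 11, 17, 23, mean 16.5.
Difference = 14.6 − 16.5 = -1.9.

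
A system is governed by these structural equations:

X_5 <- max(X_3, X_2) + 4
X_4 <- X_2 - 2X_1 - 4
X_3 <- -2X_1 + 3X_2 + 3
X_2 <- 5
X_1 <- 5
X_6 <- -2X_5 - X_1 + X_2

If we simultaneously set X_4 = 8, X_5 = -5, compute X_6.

The joint intervention fixes X_4 = 8, X_5 = -5, removing each variable's own equation.
X_6 = -2X_5 - X_1 + X_2  [with X_5=-5, X_1=5, X_2=5]  = 10

10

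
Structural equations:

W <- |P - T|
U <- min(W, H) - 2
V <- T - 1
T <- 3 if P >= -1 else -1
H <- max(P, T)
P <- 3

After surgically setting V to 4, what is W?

do(V=4) replaces the equation V <- T - 1 with the constant V = 4.
W is not downstream of the intervention, so its value is determined by the original equations.
T = 3 if P >= -1 else -1  [with P=3]  = 3
W = |P - T|  [with P=3, T=3]  = 0

0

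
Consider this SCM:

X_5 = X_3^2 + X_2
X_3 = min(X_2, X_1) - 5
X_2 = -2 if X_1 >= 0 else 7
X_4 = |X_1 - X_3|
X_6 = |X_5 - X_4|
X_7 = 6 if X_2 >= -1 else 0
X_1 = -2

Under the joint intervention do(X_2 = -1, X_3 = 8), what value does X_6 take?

Under do(X_2 = -1, X_3 = 8), each intervened variable's structural equation is replaced by its fixed value.
X_4 = |X_1 - X_3|  [with X_1=-2, X_3=8]  = 10
X_5 = X_3^2 + X_2  [with X_3=8, X_2=-1]  = 63
X_6 = |X_5 - X_4|  [with X_5=63, X_4=10]  = 53

53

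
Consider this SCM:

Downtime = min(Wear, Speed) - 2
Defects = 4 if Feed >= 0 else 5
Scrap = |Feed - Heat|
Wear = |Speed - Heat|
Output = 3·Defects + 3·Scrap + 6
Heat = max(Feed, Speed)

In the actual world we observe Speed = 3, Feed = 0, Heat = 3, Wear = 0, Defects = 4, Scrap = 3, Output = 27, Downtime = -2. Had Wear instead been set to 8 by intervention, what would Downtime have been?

do(Wear=8) replaces the equation Wear = |Speed - Heat| with the constant Wear = 8.
Downtime = min(Wear, Speed) - 2  [with Wear=8, Speed=3]  = 1

1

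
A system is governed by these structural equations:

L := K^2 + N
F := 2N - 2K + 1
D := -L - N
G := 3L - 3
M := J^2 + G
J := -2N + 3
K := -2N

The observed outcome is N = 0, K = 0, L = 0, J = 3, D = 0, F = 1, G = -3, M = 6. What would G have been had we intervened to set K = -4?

45

Under do(K=-4), the mechanism K := -2N is discarded; K is fixed at -4.
L = K^2 + N  [with K=-4, N=0]  = 16
G = 3L - 3  [with L=16]  = 45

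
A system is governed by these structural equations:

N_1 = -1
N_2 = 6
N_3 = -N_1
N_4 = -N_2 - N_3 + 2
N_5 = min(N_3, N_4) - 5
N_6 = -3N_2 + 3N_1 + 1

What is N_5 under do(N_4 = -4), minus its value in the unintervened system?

1

Intervening sets N_4 = -4 and removes its equation (N_4 = -N_2 - N_3 + 2).
N_3 = -N_1  [with N_1=-1]  = 1
N_5 = min(N_3, N_4) - 5  [with N_3=1, N_4=-4]  = -9
Without intervention: N_3 = -N_1  [with N_1=-1]  = 1; N_4 = -N_2 - N_3 + 2  [with N_2=6, N_3=1]  = -5; N_5 = min(N_3, N_4) - 5  [with N_3=1, N_4=-5]  = -10.
Change = -9 − (-10) = 1.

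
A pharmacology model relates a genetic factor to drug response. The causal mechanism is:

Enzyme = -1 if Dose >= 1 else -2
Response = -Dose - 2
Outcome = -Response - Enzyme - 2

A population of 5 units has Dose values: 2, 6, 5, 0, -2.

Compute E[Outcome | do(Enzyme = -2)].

4.2

The intervention sets Enzyme=-2 in all 5 units regardless of Dose. Recomputing Outcome per unit gives 4, 8, 7, 2, 0; average 4.2.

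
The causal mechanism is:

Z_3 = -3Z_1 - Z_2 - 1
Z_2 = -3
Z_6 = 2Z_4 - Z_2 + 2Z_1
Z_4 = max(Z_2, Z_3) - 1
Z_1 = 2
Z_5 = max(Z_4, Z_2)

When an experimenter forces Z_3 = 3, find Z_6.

The intervention breaks the incoming arrows to Z_3: Z_3 = -3Z_1 - Z_2 - 1 no longer applies, and Z_3 = 3.
Z_4 = max(Z_2, Z_3) - 1  [with Z_2=-3, Z_3=3]  = 2
Z_6 = 2Z_4 - Z_2 + 2Z_1  [with Z_4=2, Z_2=-3, Z_1=2]  = 11

11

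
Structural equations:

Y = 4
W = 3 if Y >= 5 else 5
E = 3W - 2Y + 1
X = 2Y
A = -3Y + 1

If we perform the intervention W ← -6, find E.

The intervention breaks the incoming arrows to W: W = 3 if Y >= 5 else 5 no longer applies, and W = -6.
E = 3W - 2Y + 1  [with W=-6, Y=4]  = -25

-25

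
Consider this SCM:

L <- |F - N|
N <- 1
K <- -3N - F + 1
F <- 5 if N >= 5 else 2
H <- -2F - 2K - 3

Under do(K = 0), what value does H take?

The intervention breaks the incoming arrows to K: K <- -3N - F + 1 no longer applies, and K = 0.
F = 5 if N >= 5 else 2  [with N=1]  = 2
H = -2F - 2K - 3  [with F=2, K=0]  = -7

-7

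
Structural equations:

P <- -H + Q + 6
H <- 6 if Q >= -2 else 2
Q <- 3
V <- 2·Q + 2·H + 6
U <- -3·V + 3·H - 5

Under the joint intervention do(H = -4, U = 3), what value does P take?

Under do(H = -4, U = 3), each intervened variable's structural equation is replaced by its fixed value.
P = -H + Q + 6  [with H=-4, Q=3]  = 13

13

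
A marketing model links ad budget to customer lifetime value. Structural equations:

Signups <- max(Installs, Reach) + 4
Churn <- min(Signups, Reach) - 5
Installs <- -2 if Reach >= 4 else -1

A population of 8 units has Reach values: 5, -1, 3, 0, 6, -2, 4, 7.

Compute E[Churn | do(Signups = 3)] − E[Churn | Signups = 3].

The intervention sets Signups=3 in all 8 units regardless of Reach. Recomputing Churn per unit gives -2, -6, -2, -5, -2, -7, -2, -2; average -3.5.
E[Churn|Signups=3] averages over only the 2 units with Signups=3 (Reach = -1, -2): Churn = -6, -7, mean -6.5.
Difference = -3.5 − (-6.5) = 3.

3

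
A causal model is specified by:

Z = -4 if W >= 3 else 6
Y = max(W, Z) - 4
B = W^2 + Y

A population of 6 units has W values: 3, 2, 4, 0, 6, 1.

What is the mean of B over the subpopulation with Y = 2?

Observing Y=2 restricts to units where Y's equation naturally yields 2: W ∈ {2, 0, 6, 1}. In that subpopulation B = 6, 2, 38, 3, mean 12.25.

12.25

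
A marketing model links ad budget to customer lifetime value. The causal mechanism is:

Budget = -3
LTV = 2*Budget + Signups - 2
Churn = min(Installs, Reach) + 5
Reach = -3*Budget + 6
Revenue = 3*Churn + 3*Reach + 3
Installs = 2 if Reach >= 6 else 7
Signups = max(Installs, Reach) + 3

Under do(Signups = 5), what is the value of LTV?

-3

The intervention breaks the incoming arrows to Signups: Signups = max(Installs, Reach) + 3 no longer applies, and Signups = 5.
LTV = 2*Budget + Signups - 2  [with Budget=-3, Signups=5]  = -3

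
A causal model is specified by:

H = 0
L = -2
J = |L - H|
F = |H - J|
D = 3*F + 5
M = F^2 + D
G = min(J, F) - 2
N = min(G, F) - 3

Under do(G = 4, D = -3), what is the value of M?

Setting G = 4, D = -3 by intervention discards those variables' equations.
J = |L - H|  [with L=-2, H=0]  = 2
F = |H - J|  [with H=0, J=2]  = 2
M = F^2 + D  [with F=2, D=-3]  = 1

1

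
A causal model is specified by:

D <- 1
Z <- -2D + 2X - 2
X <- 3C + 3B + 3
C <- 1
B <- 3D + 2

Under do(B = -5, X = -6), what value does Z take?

-16

Setting B = -5, X = -6 by intervention discards those variables' equations.
Z = -2D + 2X - 2  [with D=1, X=-6]  = -16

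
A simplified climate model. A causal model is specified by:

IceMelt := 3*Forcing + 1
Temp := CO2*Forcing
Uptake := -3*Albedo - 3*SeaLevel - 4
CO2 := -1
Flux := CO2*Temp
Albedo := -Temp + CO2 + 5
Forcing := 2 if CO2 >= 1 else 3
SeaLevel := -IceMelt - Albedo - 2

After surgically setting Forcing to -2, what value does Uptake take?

-13

do(Forcing=-2) replaces the equation Forcing := 2 if CO2 >= 1 else 3 with the constant Forcing = -2.
Temp = CO2*Forcing  [with CO2=-1, Forcing=-2]  = 2
IceMelt = 3*Forcing + 1  [with Forcing=-2]  = -5
Albedo = -Temp + CO2 + 5  [with Temp=2, CO2=-1]  = 2
SeaLevel = -IceMelt - Albedo - 2  [with IceMelt=-5, Albedo=2]  = 1
Uptake = -3*Albedo - 3*SeaLevel - 4  [with Albedo=2, SeaLevel=1]  = -13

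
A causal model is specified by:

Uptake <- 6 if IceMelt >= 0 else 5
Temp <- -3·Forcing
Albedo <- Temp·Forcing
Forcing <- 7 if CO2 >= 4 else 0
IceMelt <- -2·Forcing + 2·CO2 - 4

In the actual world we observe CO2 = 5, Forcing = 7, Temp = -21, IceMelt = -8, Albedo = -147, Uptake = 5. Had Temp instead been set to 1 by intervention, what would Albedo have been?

do(Temp=1) replaces the equation Temp <- -3·Forcing with the constant Temp = 1.
Forcing = 7 if CO2 >= 4 else 0  [with CO2=5]  = 7
Albedo = Temp·Forcing  [with Temp=1, Forcing=7]  = 7

7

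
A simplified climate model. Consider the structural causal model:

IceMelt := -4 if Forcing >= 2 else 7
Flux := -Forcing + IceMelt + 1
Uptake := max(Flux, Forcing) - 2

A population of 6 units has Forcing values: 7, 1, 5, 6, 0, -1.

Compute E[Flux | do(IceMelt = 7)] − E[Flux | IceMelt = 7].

The intervention sets IceMelt=7 in all 6 units regardless of Forcing. Recomputing Flux per unit gives 1, 7, 3, 2, 8, 9; average 5.
Observing IceMelt=7 restricts to units where IceMelt's equation naturally yields 7: Forcing ∈ {1, 0, -1}. In that subpopulation Flux = 7, 8, 9, mean 8.
Difference = 5 − 8 = -3.

-3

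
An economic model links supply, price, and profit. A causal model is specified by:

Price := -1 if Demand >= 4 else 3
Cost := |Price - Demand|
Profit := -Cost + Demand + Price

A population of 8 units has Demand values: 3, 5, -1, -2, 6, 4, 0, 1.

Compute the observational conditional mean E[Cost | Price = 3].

Observing Price=3 restricts to units where Price's equation naturally yields 3: Demand ∈ {3, -1, -2, 0, 1}. In that subpopulation Cost = 0, 4, 5, 3, 2, mean 2.8.

2.8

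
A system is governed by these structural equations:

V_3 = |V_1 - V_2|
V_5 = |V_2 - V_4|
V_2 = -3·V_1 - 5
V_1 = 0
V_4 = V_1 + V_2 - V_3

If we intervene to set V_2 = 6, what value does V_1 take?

Under do(V_2=6), the mechanism V_2 = -3·V_1 - 5 is discarded; V_2 is fixed at 6.
V_1 is not downstream of the intervention, so its value is determined by the original equations.

0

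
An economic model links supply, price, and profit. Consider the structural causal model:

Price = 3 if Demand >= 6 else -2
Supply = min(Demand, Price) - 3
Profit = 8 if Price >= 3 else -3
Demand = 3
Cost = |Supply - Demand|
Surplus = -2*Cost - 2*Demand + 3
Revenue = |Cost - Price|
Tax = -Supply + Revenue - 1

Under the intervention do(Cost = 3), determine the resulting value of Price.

-2

The intervention breaks the incoming arrows to Cost: Cost = |Supply - Demand| no longer applies, and Cost = 3.
Since Price is not a descendant of the intervened variable, it is unaffected.
Price = 3 if Demand >= 6 else -2  [with Demand=3]  = -2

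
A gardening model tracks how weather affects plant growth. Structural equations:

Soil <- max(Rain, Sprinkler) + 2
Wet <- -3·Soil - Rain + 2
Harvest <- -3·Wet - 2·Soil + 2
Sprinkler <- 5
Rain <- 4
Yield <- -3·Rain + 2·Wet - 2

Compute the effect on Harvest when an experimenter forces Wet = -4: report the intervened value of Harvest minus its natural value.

-57

Under do(Wet=-4), the mechanism Wet <- -3·Soil - Rain + 2 is discarded; Wet is fixed at -4.
Soil = max(Rain, Sprinkler) + 2  [with Rain=4, Sprinkler=5]  = 7
Harvest = -3·Wet - 2·Soil + 2  [with Wet=-4, Soil=7]  = 0
Without intervention: Soil = max(Rain, Sprinkler) + 2  [with Rain=4, Sprinkler=5]  = 7; Wet = -3·Soil - Rain + 2  [with Soil=7, Rain=4]  = -23; Harvest = -3·Wet - 2·Soil + 2  [with Wet=-23, Soil=7]  = 57.
Change = 0 − 57 = -57.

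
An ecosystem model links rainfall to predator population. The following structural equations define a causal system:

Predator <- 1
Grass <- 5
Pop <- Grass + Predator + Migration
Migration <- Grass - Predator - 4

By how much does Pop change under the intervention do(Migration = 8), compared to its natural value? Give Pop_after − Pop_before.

8

The intervention breaks the incoming arrows to Migration: Migration <- Grass - Predator - 4 no longer applies, and Migration = 8.
Pop = Grass + Predator + Migration  [with Grass=5, Predator=1, Migration=8]  = 14
Without intervention: Migration = Grass - Predator - 4  [with Grass=5, Predator=1]  = 0; Pop = Grass + Predator + Migration  [with Grass=5, Predator=1, Migration=0]  = 6.
Change = 14 − 6 = 8.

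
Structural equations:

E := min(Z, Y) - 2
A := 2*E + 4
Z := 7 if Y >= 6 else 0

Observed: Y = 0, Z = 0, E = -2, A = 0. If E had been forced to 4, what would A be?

The intervention breaks the incoming arrows to E: E := min(Z, Y) - 2 no longer applies, and E = 4.
A = 2*E + 4  [with E=4]  = 12

12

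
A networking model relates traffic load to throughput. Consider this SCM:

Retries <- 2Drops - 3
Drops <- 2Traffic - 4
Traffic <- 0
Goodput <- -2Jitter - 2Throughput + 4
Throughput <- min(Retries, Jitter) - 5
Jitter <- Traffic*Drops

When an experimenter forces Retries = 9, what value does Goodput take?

The intervention breaks the incoming arrows to Retries: Retries <- 2Drops - 3 no longer applies, and Retries = 9.
Drops = 2Traffic - 4  [with Traffic=0]  = -4
Jitter = Traffic*Drops  [with Traffic=0, Drops=-4]  = 0
Throughput = min(Retries, Jitter) - 5  [with Retries=9, Jitter=0]  = -5
Goodput = -2Jitter - 2Throughput + 4  [with Jitter=0, Throughput=-5]  = 14

14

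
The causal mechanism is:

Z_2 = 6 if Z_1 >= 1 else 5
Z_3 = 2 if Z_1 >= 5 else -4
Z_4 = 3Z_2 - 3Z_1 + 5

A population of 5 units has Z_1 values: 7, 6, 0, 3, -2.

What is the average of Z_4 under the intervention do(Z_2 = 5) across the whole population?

The intervention sets Z_2=5 in all 5 units regardless of Z_1. Recomputing Z_4 per unit gives -1, 2, 20, 11, 26; average 11.6.

11.6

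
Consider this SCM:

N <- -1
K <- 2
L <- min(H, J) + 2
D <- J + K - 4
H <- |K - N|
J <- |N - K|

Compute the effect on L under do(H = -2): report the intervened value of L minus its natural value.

-5

The intervention breaks the incoming arrows to H: H <- |K - N| no longer applies, and H = -2.
J = |N - K|  [with N=-1, K=2]  = 3
L = min(H, J) + 2  [with H=-2, J=3]  = 0
Without intervention: J = |N - K|  [with N=-1, K=2]  = 3; H = |K - N|  [with K=2, N=-1]  = 3; L = min(H, J) + 2  [with H=3, J=3]  = 5.
Change = 0 − 5 = -5.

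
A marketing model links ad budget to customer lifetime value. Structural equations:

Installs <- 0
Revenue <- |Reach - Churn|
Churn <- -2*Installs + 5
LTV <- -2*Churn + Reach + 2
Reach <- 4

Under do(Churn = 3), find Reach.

Under do(Churn=3), the mechanism Churn <- -2*Installs + 5 is discarded; Churn is fixed at 3.
Reach is not downstream of the intervention, so its value is determined by the original equations.

4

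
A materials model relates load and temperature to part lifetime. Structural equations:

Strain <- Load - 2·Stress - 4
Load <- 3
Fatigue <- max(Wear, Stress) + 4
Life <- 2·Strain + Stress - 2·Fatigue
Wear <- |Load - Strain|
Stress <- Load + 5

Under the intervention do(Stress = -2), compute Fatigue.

4

do(Stress=-2) replaces the equation Stress <- Load + 5 with the constant Stress = -2.
Strain = Load - 2·Stress - 4  [with Load=3, Stress=-2]  = 3
Wear = |Load - Strain|  [with Load=3, Strain=3]  = 0
Fatigue = max(Wear, Stress) + 4  [with Wear=0, Stress=-2]  = 4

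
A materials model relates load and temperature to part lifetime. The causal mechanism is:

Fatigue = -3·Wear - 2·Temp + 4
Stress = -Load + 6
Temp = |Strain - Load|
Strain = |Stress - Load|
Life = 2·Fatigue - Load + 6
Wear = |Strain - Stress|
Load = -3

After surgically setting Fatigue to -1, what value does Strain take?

12

do(Fatigue=-1) replaces the equation Fatigue = -3·Wear - 2·Temp + 4 with the constant Fatigue = -1.
Strain is not downstream of the intervention, so its value is determined by the original equations.
Stress = -Load + 6  [with Load=-3]  = 9
Strain = |Stress - Load|  [with Stress=9, Load=-3]  = 12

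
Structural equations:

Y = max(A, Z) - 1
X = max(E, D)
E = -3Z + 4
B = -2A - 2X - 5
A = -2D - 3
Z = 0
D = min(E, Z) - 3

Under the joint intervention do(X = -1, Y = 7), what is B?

Setting X = -1, Y = 7 by intervention discards those variables' equations.
E = -3Z + 4  [with Z=0]  = 4
D = min(E, Z) - 3  [with E=4, Z=0]  = -3
A = -2D - 3  [with D=-3]  = 3
B = -2A - 2X - 5  [with A=3, X=-1]  = -9

-9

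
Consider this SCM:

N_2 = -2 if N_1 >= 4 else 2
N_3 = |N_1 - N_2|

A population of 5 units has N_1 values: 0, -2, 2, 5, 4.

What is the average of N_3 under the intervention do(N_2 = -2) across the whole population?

3.8

do(N_2=-2) breaks N_2's dependence on N_1. With N_2=-2 fixed, N_3 across the units is 2, 0, 4, 7, 6, mean 3.8.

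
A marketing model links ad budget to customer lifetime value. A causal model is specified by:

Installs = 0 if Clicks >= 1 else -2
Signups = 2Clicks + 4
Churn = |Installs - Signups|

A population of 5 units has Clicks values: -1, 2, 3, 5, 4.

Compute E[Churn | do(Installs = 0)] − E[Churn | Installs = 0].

-1.8

do(Installs=0) breaks Installs's dependence on Clicks. With Installs=0 fixed, Churn across the units is 2, 8, 10, 14, 12, mean 9.2.
Observing Installs=0 restricts to units where Installs's equation naturally yields 0: Clicks ∈ {2, 3, 5, 4}. In that subpopulation Churn = 8, 10, 14, 12, mean 11.
Difference = 9.2 − 11 = -1.8.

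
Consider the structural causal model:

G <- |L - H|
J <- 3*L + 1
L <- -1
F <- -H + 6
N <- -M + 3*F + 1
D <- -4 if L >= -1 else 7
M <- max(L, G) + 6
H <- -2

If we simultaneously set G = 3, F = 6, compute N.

10

The joint intervention fixes G = 3, F = 6, removing each variable's own equation.
M = max(L, G) + 6  [with L=-1, G=3]  = 9
N = -M + 3*F + 1  [with M=9, F=6]  = 10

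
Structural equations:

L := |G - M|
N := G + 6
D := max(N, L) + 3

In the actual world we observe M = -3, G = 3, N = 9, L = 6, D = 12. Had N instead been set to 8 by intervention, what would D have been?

11

do(N=8) replaces the equation N := G + 6 with the constant N = 8.
L = |G - M|  [with G=3, M=-3]  = 6
D = max(N, L) + 3  [with N=8, L=6]  = 11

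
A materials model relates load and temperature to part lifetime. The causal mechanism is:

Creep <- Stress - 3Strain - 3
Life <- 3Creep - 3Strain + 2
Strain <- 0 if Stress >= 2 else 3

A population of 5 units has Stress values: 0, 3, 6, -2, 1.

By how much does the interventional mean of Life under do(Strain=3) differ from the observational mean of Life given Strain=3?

5.8

Under do(Strain=3), Strain's equation is replaced by Strain=3 for every unit. Per-unit Life: -43, -34, -25, -49, -40. Mean = -38.2.
Conditioning on Strain=3 selects the 3 unit(s) with Stress ∈ {0, -2, 1}. Their Life values: -43, -49, -40. Mean = -44.
Difference = -38.2 − (-44) = 5.8.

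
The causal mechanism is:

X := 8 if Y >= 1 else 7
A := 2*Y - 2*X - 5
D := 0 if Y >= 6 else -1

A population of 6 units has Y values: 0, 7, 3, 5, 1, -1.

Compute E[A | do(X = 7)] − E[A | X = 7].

6

Under do(X=7), X's equation is replaced by X=7 for every unit. Per-unit A: -19, -5, -13, -9, -17, -21. Mean = -14.
Observing X=7 restricts to units where X's equation naturally yields 7: Y ∈ {0, -1}. In that subpopulation A = -19, -21, mean -20.
Difference = -14 − (-20) = 6.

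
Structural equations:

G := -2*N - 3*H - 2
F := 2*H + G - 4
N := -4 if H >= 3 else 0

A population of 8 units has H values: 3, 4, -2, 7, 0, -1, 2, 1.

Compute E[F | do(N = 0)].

do(N=0) breaks N's dependence on H. With N=0 fixed, F across the units is -9, -10, -4, -13, -6, -5, -8, -7, mean -7.75.

-7.75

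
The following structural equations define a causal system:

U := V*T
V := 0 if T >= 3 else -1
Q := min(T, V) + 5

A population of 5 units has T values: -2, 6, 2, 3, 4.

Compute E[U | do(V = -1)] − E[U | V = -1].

-2.6

do(V=-1) breaks V's dependence on T. With V=-1 fixed, U across the units is 2, -6, -2, -3, -4, mean -2.6.
Conditioning on V=-1 selects the 2 unit(s) with T ∈ {-2, 2}. Their U values: 2, -2. Mean = 0.
Difference = -2.6 − 0 = -2.6.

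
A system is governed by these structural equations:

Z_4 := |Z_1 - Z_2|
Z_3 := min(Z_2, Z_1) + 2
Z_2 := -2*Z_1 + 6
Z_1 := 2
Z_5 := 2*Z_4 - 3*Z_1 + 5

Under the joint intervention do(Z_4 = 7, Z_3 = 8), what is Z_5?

The joint intervention fixes Z_4 = 7, Z_3 = 8, removing each variable's own equation.
Z_5 = 2*Z_4 - 3*Z_1 + 5  [with Z_4=7, Z_1=2]  = 13

13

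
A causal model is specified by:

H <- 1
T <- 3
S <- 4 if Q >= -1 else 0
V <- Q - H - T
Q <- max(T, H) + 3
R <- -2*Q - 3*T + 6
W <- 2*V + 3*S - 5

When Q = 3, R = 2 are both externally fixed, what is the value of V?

The joint intervention fixes Q = 3, R = 2, removing each variable's own equation.
V = Q - H - T  [with Q=3, H=1, T=3]  = -1

-1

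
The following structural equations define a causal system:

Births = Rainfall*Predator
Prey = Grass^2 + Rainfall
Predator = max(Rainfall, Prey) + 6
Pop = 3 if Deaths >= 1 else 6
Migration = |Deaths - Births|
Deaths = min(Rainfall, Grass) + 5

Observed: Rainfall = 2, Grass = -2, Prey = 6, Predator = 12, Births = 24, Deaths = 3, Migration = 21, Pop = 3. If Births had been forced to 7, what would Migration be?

4

Under do(Births=7), the mechanism Births = Rainfall*Predator is discarded; Births is fixed at 7.
Deaths = min(Rainfall, Grass) + 5  [with Rainfall=2, Grass=-2]  = 3
Migration = |Deaths - Births|  [with Deaths=3, Births=7]  = 4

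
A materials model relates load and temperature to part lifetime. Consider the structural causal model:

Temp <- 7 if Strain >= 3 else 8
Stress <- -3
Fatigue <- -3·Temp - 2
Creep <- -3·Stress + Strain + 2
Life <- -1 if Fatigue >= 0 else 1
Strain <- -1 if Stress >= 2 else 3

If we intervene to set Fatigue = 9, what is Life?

The intervention breaks the incoming arrows to Fatigue: Fatigue <- -3·Temp - 2 no longer applies, and Fatigue = 9.
Life = -1 if Fatigue >= 0 else 1  [with Fatigue=9]  = -1

-1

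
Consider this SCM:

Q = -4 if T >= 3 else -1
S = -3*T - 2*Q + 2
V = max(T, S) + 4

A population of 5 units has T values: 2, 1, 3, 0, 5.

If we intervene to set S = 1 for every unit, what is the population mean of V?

6.4

Under do(S=1), S's equation is replaced by S=1 for every unit. Per-unit V: 6, 5, 7, 5, 9. Mean = 6.4.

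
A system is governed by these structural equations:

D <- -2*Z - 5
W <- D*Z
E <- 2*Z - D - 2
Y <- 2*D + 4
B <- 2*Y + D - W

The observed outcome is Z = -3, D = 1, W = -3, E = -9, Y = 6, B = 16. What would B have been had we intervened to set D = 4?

40

Under do(D=4), the mechanism D <- -2*Z - 5 is discarded; D is fixed at 4.
W = D*Z  [with D=4, Z=-3]  = -12
Y = 2*D + 4  [with D=4]  = 12
B = 2*Y + D - W  [with Y=12, D=4, W=-12]  = 40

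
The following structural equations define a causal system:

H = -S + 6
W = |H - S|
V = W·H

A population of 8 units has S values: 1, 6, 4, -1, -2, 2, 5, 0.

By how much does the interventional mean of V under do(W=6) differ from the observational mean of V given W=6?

6.75

do(W=6) breaks W's dependence on S. With W=6 fixed, V across the units is 30, 0, 12, 42, 48, 24, 6, 36, mean 24.75.
E[V|W=6] averages over only the 2 units with W=6 (S = 6, 0): V = 0, 36, mean 18.
Difference = 24.75 − 18 = 6.75.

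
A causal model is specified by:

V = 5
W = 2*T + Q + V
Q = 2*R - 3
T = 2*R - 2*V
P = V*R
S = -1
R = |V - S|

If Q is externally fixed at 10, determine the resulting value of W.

The intervention breaks the incoming arrows to Q: Q = 2*R - 3 no longer applies, and Q = 10.
R = |V - S|  [with V=5, S=-1]  = 6
T = 2*R - 2*V  [with R=6, V=5]  = 2
W = 2*T + Q + V  [with T=2, Q=10, V=5]  = 19

19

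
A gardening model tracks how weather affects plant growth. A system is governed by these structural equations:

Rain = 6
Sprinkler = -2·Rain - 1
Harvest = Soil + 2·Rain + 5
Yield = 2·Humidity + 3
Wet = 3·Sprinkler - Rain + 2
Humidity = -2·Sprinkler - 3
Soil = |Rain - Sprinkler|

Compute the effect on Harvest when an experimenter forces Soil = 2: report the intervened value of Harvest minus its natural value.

-17

The intervention breaks the incoming arrows to Soil: Soil = |Rain - Sprinkler| no longer applies, and Soil = 2.
Harvest = Soil + 2·Rain + 5  [with Soil=2, Rain=6]  = 19
Without intervention: Sprinkler = -2·Rain - 1  [with Rain=6]  = -13; Soil = |Rain - Sprinkler|  [with Rain=6, Sprinkler=-13]  = 19; Harvest = Soil + 2·Rain + 5  [with Soil=19, Rain=6]  = 36.
Change = 19 − 36 = -17.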